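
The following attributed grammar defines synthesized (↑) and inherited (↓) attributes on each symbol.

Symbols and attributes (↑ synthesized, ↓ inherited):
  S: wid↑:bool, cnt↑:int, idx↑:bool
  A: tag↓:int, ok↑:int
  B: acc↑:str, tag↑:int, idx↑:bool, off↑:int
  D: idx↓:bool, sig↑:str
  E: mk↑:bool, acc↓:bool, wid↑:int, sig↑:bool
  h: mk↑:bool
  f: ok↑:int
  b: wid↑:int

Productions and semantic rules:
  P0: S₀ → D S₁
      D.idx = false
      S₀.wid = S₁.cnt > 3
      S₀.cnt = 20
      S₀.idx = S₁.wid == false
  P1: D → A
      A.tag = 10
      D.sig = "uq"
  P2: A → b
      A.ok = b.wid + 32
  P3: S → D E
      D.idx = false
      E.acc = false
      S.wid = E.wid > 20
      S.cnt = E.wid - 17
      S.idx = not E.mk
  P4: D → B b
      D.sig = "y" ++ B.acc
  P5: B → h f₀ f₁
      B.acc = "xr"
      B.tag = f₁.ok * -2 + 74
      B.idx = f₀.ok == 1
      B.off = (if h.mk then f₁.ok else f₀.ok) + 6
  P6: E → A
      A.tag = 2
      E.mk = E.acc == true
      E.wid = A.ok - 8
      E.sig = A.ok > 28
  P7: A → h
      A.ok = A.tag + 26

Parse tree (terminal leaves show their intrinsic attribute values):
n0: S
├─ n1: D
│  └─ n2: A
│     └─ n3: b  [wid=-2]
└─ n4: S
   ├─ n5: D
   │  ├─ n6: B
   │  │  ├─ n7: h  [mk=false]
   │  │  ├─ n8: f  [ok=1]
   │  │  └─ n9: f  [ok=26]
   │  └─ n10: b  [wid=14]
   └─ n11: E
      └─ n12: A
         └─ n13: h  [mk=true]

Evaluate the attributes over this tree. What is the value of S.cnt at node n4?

1. n1.idx = false  [false]
2. n2.tag = 10  [10]
3. n3.wid = -2  [terminal]
4. n2.ok = 30  [b.wid + 32]
5. n1.sig = "uq"  ["uq"]
6. n5.idx = false  [false]
7. n7.mk = false  [terminal]
8. n8.ok = 1  [terminal]
9. n9.ok = 26  [terminal]
10. n6.acc = "xr"  ["xr"]
11. n6.tag = 22  [f₁.ok * -2 + 74]
12. n6.idx = true  [f₀.ok == 1]
13. n6.off = 7  [(if h.mk then f₁.ok else f₀.ok) + 6]
14. n10.wid = 14  [terminal]
15. n5.sig = "yxr"  ["y" ++ B.acc]
16. n11.acc = false  [false]
17. n12.tag = 2  [2]
18. n13.mk = true  [terminal]
19. n12.ok = 28  [A.tag + 26]
20. n11.mk = false  [E.acc == true]
21. n11.wid = 20  [A.ok - 8]
22. n11.sig = false  [A.ok > 28]
23. n4.wid = false  [E.wid > 20]
24. n4.cnt = 3  [E.wid - 17]
25. n4.idx = true  [not E.mk]
26. n0.wid = false  [S₁.cnt > 3]
27. n0.cnt = 20  [20]
28. n0.idx = true  [S₁.wid == false]

3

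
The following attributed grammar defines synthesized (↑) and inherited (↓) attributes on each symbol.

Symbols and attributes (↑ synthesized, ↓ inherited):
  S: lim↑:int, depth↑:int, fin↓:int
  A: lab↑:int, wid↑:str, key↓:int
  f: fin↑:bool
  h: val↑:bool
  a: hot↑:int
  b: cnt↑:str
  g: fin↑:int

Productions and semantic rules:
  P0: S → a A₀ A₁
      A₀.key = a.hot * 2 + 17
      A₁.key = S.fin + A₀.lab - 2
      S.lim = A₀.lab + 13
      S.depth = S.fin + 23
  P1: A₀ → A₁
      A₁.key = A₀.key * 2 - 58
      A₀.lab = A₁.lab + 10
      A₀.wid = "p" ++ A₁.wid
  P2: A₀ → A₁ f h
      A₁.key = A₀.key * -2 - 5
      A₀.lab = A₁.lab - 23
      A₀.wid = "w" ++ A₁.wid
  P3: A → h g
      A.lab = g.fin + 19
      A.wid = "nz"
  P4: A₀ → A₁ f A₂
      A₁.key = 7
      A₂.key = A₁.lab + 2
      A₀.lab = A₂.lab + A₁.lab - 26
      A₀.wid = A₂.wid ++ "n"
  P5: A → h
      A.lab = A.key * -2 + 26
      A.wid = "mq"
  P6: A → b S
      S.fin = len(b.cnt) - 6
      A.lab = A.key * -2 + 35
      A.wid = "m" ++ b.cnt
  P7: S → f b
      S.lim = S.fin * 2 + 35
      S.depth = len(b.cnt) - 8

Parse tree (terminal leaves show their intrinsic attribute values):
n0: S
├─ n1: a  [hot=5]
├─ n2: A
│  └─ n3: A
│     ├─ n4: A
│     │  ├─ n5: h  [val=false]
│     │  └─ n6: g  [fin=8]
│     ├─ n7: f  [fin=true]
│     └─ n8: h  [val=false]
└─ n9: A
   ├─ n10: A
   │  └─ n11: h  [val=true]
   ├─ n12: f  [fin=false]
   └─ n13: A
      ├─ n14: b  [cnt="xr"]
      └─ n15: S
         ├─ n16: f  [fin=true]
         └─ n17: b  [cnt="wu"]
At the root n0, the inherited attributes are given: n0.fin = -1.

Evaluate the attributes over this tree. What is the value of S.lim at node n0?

27

1. n0.fin = -1  [given at root]
2. n1.hot = 5  [terminal]
3. n2.key = 27  [a.hot * 2 + 17]
4. n3.key = -4  [A₀.key * 2 - 58]
5. n4.key = 3  [A₀.key * -2 - 5]
6. n5.val = false  [terminal]
7. n6.fin = 8  [terminal]
8. n4.lab = 27  [g.fin + 19]
9. n4.wid = "nz"  ["nz"]
10. n7.fin = true  [terminal]
11. n8.val = false  [terminal]
12. n3.lab = 4  [A₁.lab - 23]
13. n3.wid = "wnz"  ["w" ++ A₁.wid]
14. n2.lab = 14  [A₁.lab + 10]
15. n2.wid = "pwnz"  ["p" ++ A₁.wid]
16. n9.key = 11  [S.fin + A₀.lab - 2]
17. n10.key = 7  [7]
18. n11.val = true  [terminal]
19. n10.lab = 12  [A.key * -2 + 26]
20. n10.wid = "mq"  ["mq"]
21. n12.fin = false  [terminal]
22. n13.key = 14  [A₁.lab + 2]
23. n14.cnt = "xr"  [terminal]
24. n15.fin = -4  [len(b.cnt) - 6]
25. n16.fin = true  [terminal]
26. n17.cnt = "wu"  [terminal]
27. n15.lim = 27  [S.fin * 2 + 35]
28. n15.depth = -6  [len(b.cnt) - 8]
29. n13.lab = 7  [A.key * -2 + 35]
30. n13.wid = "mxr"  ["m" ++ b.cnt]
31. n9.lab = -7  [A₂.lab + A₁.lab - 26]
32. n9.wid = "mxrn"  [A₂.wid ++ "n"]
33. n0.lim = 27  [A₀.lab + 13]
34. n0.depth = 22  [S.fin + 23]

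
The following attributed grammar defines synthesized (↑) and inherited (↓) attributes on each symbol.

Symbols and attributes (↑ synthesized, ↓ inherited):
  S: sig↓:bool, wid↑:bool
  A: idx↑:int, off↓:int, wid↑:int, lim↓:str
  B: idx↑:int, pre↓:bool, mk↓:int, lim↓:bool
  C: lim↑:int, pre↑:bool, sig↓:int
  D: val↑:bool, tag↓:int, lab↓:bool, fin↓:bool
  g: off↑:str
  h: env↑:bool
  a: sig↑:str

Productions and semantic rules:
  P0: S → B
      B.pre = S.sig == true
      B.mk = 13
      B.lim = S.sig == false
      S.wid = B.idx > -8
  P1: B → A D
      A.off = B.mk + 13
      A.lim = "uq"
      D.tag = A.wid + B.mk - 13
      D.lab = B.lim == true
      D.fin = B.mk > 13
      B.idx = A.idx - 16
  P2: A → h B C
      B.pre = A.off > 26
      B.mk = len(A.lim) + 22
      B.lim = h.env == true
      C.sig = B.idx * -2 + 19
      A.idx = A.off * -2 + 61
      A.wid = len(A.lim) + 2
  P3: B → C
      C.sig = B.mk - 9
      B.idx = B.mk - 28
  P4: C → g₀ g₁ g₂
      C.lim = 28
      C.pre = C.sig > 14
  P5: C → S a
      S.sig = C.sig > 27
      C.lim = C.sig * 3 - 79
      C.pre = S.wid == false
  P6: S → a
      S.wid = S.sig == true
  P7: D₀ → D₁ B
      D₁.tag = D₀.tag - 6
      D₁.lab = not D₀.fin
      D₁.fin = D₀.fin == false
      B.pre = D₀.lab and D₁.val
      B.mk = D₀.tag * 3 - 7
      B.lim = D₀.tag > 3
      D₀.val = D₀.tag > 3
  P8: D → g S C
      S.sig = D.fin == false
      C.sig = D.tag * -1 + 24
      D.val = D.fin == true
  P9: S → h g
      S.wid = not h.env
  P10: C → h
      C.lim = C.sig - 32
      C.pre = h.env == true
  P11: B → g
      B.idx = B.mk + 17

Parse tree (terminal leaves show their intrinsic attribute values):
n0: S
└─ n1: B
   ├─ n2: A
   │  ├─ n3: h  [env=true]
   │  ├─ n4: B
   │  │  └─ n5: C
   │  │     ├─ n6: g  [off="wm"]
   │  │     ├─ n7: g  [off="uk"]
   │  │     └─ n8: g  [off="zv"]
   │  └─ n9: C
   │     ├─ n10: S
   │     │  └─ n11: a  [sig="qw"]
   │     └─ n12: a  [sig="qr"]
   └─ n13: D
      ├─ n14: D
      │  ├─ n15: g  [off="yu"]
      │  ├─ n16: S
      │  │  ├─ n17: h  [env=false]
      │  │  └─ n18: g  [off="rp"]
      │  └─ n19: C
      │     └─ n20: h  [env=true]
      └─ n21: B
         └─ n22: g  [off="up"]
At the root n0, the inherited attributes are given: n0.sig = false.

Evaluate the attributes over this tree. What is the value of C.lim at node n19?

-6

1. n0.sig = false  [given at root]
2. n1.pre = false  [S.sig == true]
3. n1.mk = 13  [13]
4. n1.lim = true  [S.sig == false]
5. n2.off = 26  [B.mk + 13]
6. n2.lim = "uq"  ["uq"]
7. n3.env = true  [terminal]
8. n4.pre = false  [A.off > 26]
9. n4.mk = 24  [len(A.lim) + 22]
10. n4.lim = true  [h.env == true]
11. n5.sig = 15  [B.mk - 9]
12. n6.off = "wm"  [terminal]
13. n7.off = "uk"  [terminal]
14. n8.off = "zv"  [terminal]
15. n5.lim = 28  [28]
16. n5.pre = true  [C.sig > 14]
17. n4.idx = -4  [B.mk - 28]
18. n9.sig = 27  [B.idx * -2 + 19]
19. n10.sig = false  [C.sig > 27]
20. n11.sig = "qw"  [terminal]
21. n10.wid = false  [S.sig == true]
22. n12.sig = "qr"  [terminal]
23. n9.lim = 2  [C.sig * 3 - 79]
24. n9.pre = true  [S.wid == false]
25. n2.idx = 9  [A.off * -2 + 61]
26. n2.wid = 4  [len(A.lim) + 2]
27. n13.tag = 4  [A.wid + B.mk - 13]
28. n13.lab = true  [B.lim == true]
29. n13.fin = false  [B.mk > 13]
30. n14.tag = -2  [D₀.tag - 6]
31. n14.lab = true  [not D₀.fin]
32. n14.fin = true  [D₀.fin == false]
33. n15.off = "yu"  [terminal]
34. n16.sig = false  [D.fin == false]
35. n17.env = false  [terminal]
36. n18.off = "rp"  [terminal]
37. n16.wid = true  [not h.env]
38. n19.sig = 26  [D.tag * -1 + 24]
39. n20.env = true  [terminal]
40. n19.lim = -6  [C.sig - 32]
41. n19.pre = true  [h.env == true]
42. n14.val = true  [D.fin == true]
43. n21.pre = true  [D₀.lab and D₁.val]
44. n21.mk = 5  [D₀.tag * 3 - 7]
45. n21.lim = true  [D₀.tag > 3]
46. n22.off = "up"  [terminal]
47. n21.idx = 22  [B.mk + 17]
48. n13.val = true  [D₀.tag > 3]
49. n1.idx = -7  [A.idx - 16]
50. n0.wid = true  [B.idx > -8]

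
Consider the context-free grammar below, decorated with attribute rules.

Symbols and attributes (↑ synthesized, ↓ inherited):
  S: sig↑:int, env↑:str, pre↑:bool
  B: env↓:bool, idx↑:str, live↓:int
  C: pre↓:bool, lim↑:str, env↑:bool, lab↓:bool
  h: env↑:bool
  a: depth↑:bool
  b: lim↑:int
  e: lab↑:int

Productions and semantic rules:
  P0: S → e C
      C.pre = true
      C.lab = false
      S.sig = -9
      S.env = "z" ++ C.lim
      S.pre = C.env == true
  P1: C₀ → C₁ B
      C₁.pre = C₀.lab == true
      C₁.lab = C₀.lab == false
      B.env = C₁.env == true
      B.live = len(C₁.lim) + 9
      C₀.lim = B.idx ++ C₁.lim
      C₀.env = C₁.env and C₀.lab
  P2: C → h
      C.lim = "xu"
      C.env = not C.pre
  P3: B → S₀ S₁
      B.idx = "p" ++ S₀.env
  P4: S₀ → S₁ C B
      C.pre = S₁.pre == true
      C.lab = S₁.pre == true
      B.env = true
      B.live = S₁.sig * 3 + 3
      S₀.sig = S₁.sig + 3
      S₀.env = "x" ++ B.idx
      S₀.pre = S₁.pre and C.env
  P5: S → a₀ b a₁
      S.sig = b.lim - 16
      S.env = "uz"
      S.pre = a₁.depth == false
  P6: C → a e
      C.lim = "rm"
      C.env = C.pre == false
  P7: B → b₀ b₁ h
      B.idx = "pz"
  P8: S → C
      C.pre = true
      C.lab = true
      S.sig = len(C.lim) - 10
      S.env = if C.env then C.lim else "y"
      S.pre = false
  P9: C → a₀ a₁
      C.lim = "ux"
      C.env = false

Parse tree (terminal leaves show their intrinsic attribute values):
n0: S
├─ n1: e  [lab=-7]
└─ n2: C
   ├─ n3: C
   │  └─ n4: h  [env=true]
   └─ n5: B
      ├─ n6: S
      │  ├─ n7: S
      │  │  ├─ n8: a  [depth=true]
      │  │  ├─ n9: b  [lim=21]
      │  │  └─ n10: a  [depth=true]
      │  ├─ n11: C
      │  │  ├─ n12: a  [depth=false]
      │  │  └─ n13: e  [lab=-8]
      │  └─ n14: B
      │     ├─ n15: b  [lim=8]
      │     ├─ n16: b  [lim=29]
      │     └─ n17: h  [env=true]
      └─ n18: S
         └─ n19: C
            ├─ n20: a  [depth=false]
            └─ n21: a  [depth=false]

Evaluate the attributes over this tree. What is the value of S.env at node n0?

"zpxpzxu"

1. n1.lab = -7  [terminal]
2. n2.pre = true  [true]
3. n2.lab = false  [false]
4. n3.pre = false  [C₀.lab == true]
5. n3.lab = true  [C₀.lab == false]
6. n4.env = true  [terminal]
7. n3.lim = "xu"  ["xu"]
8. n3.env = true  [not C.pre]
9. n5.env = true  [C₁.env == true]
10. n5.live = 11  [len(C₁.lim) + 9]
11. n8.depth = true  [terminal]
12. n9.lim = 21  [terminal]
13. n10.depth = true  [terminal]
14. n7.sig = 5  [b.lim - 16]
15. n7.env = "uz"  ["uz"]
16. n7.pre = false  [a₁.depth == false]
17. n11.pre = false  [S₁.pre == true]
18. n11.lab = false  [S₁.pre == true]
19. n12.depth = false  [terminal]
20. n13.lab = -8  [terminal]
21. n11.lim = "rm"  ["rm"]
22. n11.env = true  [C.pre == false]
23. n14.env = true  [true]
24. n14.live = 18  [S₁.sig * 3 + 3]
25. n15.lim = 8  [terminal]
26. n16.lim = 29  [terminal]
27. n17.env = true  [terminal]
28. n14.idx = "pz"  ["pz"]
29. n6.sig = 8  [S₁.sig + 3]
30. n6.env = "xpz"  ["x" ++ B.idx]
31. n6.pre = false  [S₁.pre and C.env]
32. n19.pre = true  [true]
33. n19.lab = true  [true]
34. n20.depth = false  [terminal]
35. n21.depth = false  [terminal]
36. n19.lim = "ux"  ["ux"]
37. n19.env = false  [false]
38. n18.sig = -8  [len(C.lim) - 10]
39. n18.env = "y"  [if C.env then C.lim else "y"]
40. n18.pre = false  [false]
41. n5.idx = "pxpz"  ["p" ++ S₀.env]
42. n2.lim = "pxpzxu"  [B.idx ++ C₁.lim]
43. n2.env = false  [C₁.env and C₀.lab]
44. n0.sig = -9  [-9]
45. n0.env = "zpxpzxu"  ["z" ++ C.lim]
46. n0.pre = false  [C.env == true]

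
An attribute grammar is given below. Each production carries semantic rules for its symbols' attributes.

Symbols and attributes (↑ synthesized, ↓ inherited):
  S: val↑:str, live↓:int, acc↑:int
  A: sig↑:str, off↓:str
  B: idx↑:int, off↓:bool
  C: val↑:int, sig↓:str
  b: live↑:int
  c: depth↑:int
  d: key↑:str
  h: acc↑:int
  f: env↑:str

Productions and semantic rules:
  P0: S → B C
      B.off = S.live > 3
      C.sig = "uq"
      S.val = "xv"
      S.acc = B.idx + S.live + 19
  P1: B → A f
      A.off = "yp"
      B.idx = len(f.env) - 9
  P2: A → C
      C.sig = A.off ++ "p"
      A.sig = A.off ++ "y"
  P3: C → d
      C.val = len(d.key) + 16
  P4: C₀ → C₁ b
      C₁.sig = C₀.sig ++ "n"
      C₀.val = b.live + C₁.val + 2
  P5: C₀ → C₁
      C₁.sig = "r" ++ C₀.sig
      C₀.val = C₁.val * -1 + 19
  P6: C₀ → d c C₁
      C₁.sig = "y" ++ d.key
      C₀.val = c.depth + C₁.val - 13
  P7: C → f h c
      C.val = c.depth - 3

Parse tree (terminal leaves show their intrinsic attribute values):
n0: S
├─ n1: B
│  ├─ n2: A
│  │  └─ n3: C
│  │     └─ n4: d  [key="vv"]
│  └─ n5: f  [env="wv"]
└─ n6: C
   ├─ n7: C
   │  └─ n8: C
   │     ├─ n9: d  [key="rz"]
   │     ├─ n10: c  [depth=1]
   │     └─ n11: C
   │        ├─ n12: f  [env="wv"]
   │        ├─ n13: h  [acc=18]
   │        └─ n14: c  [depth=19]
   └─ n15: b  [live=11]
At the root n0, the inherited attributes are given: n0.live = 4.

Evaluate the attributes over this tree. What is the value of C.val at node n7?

1. n0.live = 4  [given at root]
2. n1.off = true  [S.live > 3]
3. n2.off = "yp"  ["yp"]
4. n3.sig = "ypp"  [A.off ++ "p"]
5. n4.key = "vv"  [terminal]
6. n3.val = 18  [len(d.key) + 16]
7. n2.sig = "ypy"  [A.off ++ "y"]
8. n5.env = "wv"  [terminal]
9. n1.idx = -7  [len(f.env) - 9]
10. n6.sig = "uq"  ["uq"]
11. n7.sig = "uqn"  [C₀.sig ++ "n"]
12. n8.sig = "ruqn"  ["r" ++ C₀.sig]
13. n9.key = "rz"  [terminal]
14. n10.depth = 1  [terminal]
15. n11.sig = "yrz"  ["y" ++ d.key]
16. n12.env = "wv"  [terminal]
17. n13.acc = 18  [terminal]
18. n14.depth = 19  [terminal]
19. n11.val = 16  [c.depth - 3]
20. n8.val = 4  [c.depth + C₁.val - 13]
21. n7.val = 15  [C₁.val * -1 + 19]
22. n15.live = 11  [terminal]
23. n6.val = 28  [b.live + C₁.val + 2]
24. n0.val = "xv"  ["xv"]
25. n0.acc = 16  [B.idx + S.live + 19]

15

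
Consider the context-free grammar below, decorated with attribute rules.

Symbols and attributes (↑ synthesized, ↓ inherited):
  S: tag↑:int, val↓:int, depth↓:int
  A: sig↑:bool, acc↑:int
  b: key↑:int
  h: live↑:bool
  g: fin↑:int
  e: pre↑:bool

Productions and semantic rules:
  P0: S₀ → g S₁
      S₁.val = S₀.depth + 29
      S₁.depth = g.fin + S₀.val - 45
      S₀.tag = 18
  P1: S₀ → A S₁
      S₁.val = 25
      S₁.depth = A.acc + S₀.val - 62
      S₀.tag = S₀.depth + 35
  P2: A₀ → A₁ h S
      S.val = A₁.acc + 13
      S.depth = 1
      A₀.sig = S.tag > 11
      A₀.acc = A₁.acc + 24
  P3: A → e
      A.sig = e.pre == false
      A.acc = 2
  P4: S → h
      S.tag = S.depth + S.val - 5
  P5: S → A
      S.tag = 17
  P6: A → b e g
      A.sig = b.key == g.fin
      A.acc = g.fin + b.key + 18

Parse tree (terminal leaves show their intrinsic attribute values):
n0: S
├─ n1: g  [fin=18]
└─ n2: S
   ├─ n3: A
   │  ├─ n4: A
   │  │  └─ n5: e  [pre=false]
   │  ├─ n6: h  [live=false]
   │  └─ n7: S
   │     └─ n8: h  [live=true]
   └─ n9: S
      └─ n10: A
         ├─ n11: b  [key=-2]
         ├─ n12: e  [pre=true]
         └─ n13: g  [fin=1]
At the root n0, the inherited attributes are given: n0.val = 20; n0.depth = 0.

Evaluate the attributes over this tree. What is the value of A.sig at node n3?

1. n0.val = 20  [given at root]
2. n0.depth = 0  [given at root]
3. n1.fin = 18  [terminal]
4. n2.val = 29  [S₀.depth + 29]
5. n2.depth = -7  [g.fin + S₀.val - 45]
6. n5.pre = false  [terminal]
7. n4.sig = true  [e.pre == false]
8. n4.acc = 2  [2]
9. n6.live = false  [terminal]
10. n7.val = 15  [A₁.acc + 13]
11. n7.depth = 1  [1]
12. n8.live = true  [terminal]
13. n7.tag = 11  [S.depth + S.val - 5]
14. n3.sig = false  [S.tag > 11]
15. n3.acc = 26  [A₁.acc + 24]
16. n9.val = 25  [25]
17. n9.depth = -7  [A.acc + S₀.val - 62]
18. n11.key = -2  [terminal]
19. n12.pre = true  [terminal]
20. n13.fin = 1  [terminal]
21. n10.sig = false  [b.key == g.fin]
22. n10.acc = 17  [g.fin + b.key + 18]
23. n9.tag = 17  [17]
24. n2.tag = 28  [S₀.depth + 35]
25. n0.tag = 18  [18]

false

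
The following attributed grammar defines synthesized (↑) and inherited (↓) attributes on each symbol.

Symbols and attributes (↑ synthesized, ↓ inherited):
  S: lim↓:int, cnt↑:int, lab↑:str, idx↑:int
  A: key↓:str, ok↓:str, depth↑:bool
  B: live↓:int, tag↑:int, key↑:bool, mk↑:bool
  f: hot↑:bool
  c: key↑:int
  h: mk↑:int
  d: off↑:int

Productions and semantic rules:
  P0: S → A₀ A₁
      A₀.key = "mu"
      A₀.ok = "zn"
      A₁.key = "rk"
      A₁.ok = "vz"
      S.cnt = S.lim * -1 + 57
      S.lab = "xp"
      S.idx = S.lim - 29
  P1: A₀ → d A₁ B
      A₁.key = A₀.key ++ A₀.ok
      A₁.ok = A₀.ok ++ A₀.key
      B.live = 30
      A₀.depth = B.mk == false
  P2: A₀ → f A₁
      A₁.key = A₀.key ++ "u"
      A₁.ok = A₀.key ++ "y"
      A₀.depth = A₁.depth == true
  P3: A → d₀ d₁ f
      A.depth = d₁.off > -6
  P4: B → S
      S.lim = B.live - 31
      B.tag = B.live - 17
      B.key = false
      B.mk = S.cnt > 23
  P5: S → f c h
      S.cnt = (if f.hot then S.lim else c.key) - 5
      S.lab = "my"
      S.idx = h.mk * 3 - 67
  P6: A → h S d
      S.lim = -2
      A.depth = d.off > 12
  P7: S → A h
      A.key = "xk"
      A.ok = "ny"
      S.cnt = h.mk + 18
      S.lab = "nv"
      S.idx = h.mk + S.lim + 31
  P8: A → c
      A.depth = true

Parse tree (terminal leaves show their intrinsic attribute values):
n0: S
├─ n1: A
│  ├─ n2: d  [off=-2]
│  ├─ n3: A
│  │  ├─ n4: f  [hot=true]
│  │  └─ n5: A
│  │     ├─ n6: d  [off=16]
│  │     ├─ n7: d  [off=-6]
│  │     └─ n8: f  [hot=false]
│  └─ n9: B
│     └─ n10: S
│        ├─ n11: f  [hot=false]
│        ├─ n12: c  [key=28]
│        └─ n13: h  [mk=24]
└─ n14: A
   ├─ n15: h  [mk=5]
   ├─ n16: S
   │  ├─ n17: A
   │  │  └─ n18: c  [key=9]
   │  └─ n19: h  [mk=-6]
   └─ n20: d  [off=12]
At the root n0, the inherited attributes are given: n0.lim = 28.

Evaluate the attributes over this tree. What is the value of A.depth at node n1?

true

1. n0.lim = 28  [given at root]
2. n1.key = "mu"  ["mu"]
3. n1.ok = "zn"  ["zn"]
4. n2.off = -2  [terminal]
5. n3.key = "muzn"  [A₀.key ++ A₀.ok]
6. n3.ok = "znmu"  [A₀.ok ++ A₀.key]
7. n4.hot = true  [terminal]
8. n5.key = "muznu"  [A₀.key ++ "u"]
9. n5.ok = "muzny"  [A₀.key ++ "y"]
10. n6.off = 16  [terminal]
11. n7.off = -6  [terminal]
12. n8.hot = false  [terminal]
13. n5.depth = false  [d₁.off > -6]
14. n3.depth = false  [A₁.depth == true]
15. n9.live = 30  [30]
16. n10.lim = -1  [B.live - 31]
17. n11.hot = false  [terminal]
18. n12.key = 28  [terminal]
19. n13.mk = 24  [terminal]
20. n10.cnt = 23  [(if f.hot then S.lim else c.key) - 5]
21. n10.lab = "my"  ["my"]
22. n10.idx = 5  [h.mk * 3 - 67]
23. n9.tag = 13  [B.live - 17]
24. n9.key = false  [false]
25. n9.mk = false  [S.cnt > 23]
26. n1.depth = true  [B.mk == false]
27. n14.key = "rk"  ["rk"]
28. n14.ok = "vz"  ["vz"]
29. n15.mk = 5  [terminal]
30. n16.lim = -2  [-2]
31. n17.key = "xk"  ["xk"]
32. n17.ok = "ny"  ["ny"]
33. n18.key = 9  [terminal]
34. n17.depth = true  [true]
35. n19.mk = -6  [terminal]
36. n16.cnt = 12  [h.mk + 18]
37. n16.lab = "nv"  ["nv"]
38. n16.idx = 23  [h.mk + S.lim + 31]
39. n20.off = 12  [terminal]
40. n14.depth = false  [d.off > 12]
41. n0.cnt = 29  [S.lim * -1 + 57]
42. n0.lab = "xp"  ["xp"]
43. n0.idx = -1  [S.lim - 29]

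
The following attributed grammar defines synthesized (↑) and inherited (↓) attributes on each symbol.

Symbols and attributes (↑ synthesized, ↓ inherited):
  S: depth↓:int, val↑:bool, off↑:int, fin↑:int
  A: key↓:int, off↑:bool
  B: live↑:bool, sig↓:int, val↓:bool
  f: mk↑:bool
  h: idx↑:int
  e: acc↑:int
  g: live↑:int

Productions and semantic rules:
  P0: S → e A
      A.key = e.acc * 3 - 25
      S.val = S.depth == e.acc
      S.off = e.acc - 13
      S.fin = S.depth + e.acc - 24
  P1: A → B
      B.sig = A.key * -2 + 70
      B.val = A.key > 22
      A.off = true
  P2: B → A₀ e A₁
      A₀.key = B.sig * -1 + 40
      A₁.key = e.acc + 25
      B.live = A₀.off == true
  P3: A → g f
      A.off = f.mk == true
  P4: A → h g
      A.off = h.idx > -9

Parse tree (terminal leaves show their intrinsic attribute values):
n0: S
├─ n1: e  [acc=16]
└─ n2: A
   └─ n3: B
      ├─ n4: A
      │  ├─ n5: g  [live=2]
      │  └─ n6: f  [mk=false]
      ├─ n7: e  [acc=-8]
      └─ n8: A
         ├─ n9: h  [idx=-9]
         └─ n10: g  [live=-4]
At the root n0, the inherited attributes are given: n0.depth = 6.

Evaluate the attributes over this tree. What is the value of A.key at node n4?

16

1. n0.depth = 6  [given at root]
2. n1.acc = 16  [terminal]
3. n2.key = 23  [e.acc * 3 - 25]
4. n3.sig = 24  [A.key * -2 + 70]
5. n3.val = true  [A.key > 22]
6. n4.key = 16  [B.sig * -1 + 40]
7. n5.live = 2  [terminal]
8. n6.mk = false  [terminal]
9. n4.off = false  [f.mk == true]
10. n7.acc = -8  [terminal]
11. n8.key = 17  [e.acc + 25]
12. n9.idx = -9  [terminal]
13. n10.live = -4  [terminal]
14. n8.off = false  [h.idx > -9]
15. n3.live = false  [A₀.off == true]
16. n2.off = true  [true]
17. n0.val = false  [S.depth == e.acc]
18. n0.off = 3  [e.acc - 13]
19. n0.fin = -2  [S.depth + e.acc - 24]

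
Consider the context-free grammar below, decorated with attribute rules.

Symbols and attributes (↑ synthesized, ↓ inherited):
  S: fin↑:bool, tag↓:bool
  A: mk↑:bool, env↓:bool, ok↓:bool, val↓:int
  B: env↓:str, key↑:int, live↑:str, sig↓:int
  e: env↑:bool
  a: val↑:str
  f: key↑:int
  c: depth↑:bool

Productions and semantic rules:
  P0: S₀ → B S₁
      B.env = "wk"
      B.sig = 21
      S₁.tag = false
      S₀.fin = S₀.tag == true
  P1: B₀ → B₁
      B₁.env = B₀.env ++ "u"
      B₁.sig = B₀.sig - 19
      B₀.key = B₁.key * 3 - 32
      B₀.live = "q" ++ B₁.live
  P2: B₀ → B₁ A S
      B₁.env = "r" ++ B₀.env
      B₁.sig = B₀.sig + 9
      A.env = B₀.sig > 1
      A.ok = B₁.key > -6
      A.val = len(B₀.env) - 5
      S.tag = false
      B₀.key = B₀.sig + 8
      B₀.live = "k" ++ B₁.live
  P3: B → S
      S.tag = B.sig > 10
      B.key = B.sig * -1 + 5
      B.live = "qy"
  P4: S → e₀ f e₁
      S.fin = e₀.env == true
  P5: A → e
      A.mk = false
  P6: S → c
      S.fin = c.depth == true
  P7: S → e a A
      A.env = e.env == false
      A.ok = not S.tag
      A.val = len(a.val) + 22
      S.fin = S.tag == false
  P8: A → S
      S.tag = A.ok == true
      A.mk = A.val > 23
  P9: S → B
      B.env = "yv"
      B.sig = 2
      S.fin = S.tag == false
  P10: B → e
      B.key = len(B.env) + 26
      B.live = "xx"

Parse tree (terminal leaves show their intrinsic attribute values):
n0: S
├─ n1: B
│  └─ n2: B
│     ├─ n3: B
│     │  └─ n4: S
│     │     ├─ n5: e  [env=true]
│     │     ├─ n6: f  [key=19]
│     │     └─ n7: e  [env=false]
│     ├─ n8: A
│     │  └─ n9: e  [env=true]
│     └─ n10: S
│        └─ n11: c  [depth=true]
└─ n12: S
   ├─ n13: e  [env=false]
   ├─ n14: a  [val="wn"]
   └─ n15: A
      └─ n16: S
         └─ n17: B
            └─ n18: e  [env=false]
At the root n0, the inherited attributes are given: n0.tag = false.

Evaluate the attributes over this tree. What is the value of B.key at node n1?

1. n0.tag = false  [given at root]
2. n1.env = "wk"  ["wk"]
3. n1.sig = 21  [21]
4. n2.env = "wku"  [B₀.env ++ "u"]
5. n2.sig = 2  [B₀.sig - 19]
6. n3.env = "rwku"  ["r" ++ B₀.env]
7. n3.sig = 11  [B₀.sig + 9]
8. n4.tag = true  [B.sig > 10]
9. n5.env = true  [terminal]
10. n6.key = 19  [terminal]
11. n7.env = false  [terminal]
12. n4.fin = true  [e₀.env == true]
13. n3.key = -6  [B.sig * -1 + 5]
14. n3.live = "qy"  ["qy"]
15. n8.env = true  [B₀.sig > 1]
16. n8.ok = false  [B₁.key > -6]
17. n8.val = -2  [len(B₀.env) - 5]
18. n9.env = true  [terminal]
19. n8.mk = false  [false]
20. n10.tag = false  [false]
21. n11.depth = true  [terminal]
22. n10.fin = true  [c.depth == true]
23. n2.key = 10  [B₀.sig + 8]
24. n2.live = "kqy"  ["k" ++ B₁.live]
25. n1.key = -2  [B₁.key * 3 - 32]
26. n1.live = "qkqy"  ["q" ++ B₁.live]
27. n12.tag = false  [false]
28. n13.env = false  [terminal]
29. n14.val = "wn"  [terminal]
30. n15.env = true  [e.env == false]
31. n15.ok = true  [not S.tag]
32. n15.val = 24  [len(a.val) + 22]
33. n16.tag = true  [A.ok == true]
34. n17.env = "yv"  ["yv"]
35. n17.sig = 2  [2]
36. n18.env = false  [terminal]
37. n17.key = 28  [len(B.env) + 26]
38. n17.live = "xx"  ["xx"]
39. n16.fin = false  [S.tag == false]
40. n15.mk = true  [A.val > 23]
41. n12.fin = true  [S.tag == false]
42. n0.fin = false  [S₀.tag == true]

-2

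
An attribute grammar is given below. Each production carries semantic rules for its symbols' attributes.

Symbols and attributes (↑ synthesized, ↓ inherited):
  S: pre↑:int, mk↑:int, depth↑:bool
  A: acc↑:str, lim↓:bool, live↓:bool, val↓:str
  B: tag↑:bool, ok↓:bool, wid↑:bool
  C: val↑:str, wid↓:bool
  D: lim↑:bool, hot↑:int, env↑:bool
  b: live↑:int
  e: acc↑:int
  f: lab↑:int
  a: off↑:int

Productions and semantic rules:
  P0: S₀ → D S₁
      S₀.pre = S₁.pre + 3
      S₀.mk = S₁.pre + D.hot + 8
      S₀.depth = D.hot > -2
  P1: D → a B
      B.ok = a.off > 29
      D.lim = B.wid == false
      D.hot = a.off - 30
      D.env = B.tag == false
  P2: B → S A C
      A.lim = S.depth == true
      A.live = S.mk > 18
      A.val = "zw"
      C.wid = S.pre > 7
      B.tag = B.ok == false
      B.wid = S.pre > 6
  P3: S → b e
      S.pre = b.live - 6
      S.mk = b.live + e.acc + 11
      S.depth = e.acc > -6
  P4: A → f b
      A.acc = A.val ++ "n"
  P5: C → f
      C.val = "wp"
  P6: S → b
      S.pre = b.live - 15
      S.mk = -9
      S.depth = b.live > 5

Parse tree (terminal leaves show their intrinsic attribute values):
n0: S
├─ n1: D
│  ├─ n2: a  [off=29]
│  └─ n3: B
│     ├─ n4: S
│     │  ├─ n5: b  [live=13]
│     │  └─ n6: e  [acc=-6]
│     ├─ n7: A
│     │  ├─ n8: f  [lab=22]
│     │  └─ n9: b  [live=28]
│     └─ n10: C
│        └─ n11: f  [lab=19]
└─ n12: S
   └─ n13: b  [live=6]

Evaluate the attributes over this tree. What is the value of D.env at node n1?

1. n2.off = 29  [terminal]
2. n3.ok = false  [a.off > 29]
3. n5.live = 13  [terminal]
4. n6.acc = -6  [terminal]
5. n4.pre = 7  [b.live - 6]
6. n4.mk = 18  [b.live + e.acc + 11]
7. n4.depth = false  [e.acc > -6]
8. n7.lim = false  [S.depth == true]
9. n7.live = false  [S.mk > 18]
10. n7.val = "zw"  ["zw"]
11. n8.lab = 22  [terminal]
12. n9.live = 28  [terminal]
13. n7.acc = "zwn"  [A.val ++ "n"]
14. n10.wid = false  [S.pre > 7]
15. n11.lab = 19  [terminal]
16. n10.val = "wp"  ["wp"]
17. n3.tag = true  [B.ok == false]
18. n3.wid = true  [S.pre > 6]
19. n1.lim = false  [B.wid == false]
20. n1.hot = -1  [a.off - 30]
21. n1.env = false  [B.tag == false]
22. n13.live = 6  [terminal]
23. n12.pre = -9  [b.live - 15]
24. n12.mk = -9  [-9]
25. n12.depth = true  [b.live > 5]
26. n0.pre = -6  [S₁.pre + 3]
27. n0.mk = -2  [S₁.pre + D.hot + 8]
28. n0.depth = true  [D.hot > -2]

false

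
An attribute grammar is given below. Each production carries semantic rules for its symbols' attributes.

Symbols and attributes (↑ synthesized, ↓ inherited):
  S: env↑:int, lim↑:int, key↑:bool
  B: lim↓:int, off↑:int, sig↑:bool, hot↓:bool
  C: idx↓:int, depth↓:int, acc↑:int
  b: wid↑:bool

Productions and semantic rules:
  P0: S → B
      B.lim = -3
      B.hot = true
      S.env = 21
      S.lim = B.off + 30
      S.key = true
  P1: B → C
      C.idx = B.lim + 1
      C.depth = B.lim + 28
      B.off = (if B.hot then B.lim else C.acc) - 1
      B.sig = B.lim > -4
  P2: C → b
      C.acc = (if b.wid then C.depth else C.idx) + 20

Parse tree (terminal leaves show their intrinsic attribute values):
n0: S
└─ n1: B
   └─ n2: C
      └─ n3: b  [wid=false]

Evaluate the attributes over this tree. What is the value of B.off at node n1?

1. n1.lim = -3  [-3]
2. n1.hot = true  [true]
3. n2.idx = -2  [B.lim + 1]
4. n2.depth = 25  [B.lim + 28]
5. n3.wid = false  [terminal]
6. n2.acc = 18  [(if b.wid then C.depth else C.idx) + 20]
7. n1.off = -4  [(if B.hot then B.lim else C.acc) - 1]
8. n1.sig = true  [B.lim > -4]
9. n0.env = 21  [21]
10. n0.lim = 26  [B.off + 30]
11. n0.key = true  [true]

-4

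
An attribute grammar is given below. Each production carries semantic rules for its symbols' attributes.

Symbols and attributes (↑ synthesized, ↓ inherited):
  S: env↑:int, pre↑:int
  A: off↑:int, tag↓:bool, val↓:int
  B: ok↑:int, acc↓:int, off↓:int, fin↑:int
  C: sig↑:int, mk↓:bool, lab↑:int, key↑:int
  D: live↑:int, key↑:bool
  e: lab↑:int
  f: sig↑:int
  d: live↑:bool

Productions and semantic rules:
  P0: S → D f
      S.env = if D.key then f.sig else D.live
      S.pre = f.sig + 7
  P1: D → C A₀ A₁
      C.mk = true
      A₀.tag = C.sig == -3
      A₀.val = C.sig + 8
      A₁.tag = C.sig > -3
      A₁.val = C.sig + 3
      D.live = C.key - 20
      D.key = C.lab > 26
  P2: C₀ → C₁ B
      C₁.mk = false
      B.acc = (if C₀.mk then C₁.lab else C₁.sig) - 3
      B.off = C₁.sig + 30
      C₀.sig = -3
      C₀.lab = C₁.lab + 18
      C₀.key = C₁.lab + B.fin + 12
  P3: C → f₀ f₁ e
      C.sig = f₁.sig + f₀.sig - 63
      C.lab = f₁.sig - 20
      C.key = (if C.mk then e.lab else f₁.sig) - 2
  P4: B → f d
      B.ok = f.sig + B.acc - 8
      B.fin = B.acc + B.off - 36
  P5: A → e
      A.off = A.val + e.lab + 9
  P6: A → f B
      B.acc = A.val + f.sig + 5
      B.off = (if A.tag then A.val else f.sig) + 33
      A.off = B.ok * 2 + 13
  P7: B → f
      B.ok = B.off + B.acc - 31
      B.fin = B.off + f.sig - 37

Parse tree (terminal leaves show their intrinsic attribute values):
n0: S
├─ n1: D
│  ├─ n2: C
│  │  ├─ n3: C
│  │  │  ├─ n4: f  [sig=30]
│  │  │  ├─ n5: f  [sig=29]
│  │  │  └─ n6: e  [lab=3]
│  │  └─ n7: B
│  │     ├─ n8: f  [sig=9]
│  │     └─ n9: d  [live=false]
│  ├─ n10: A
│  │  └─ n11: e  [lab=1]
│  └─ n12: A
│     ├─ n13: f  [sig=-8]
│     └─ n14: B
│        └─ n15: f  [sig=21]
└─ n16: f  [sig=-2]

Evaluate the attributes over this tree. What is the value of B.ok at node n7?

7

1. n2.mk = true  [true]
2. n3.mk = false  [false]
3. n4.sig = 30  [terminal]
4. n5.sig = 29  [terminal]
5. n6.lab = 3  [terminal]
6. n3.sig = -4  [f₁.sig + f₀.sig - 63]
7. n3.lab = 9  [f₁.sig - 20]
8. n3.key = 27  [(if C.mk then e.lab else f₁.sig) - 2]
9. n7.acc = 6  [(if C₀.mk then C₁.lab else C₁.sig) - 3]
10. n7.off = 26  [C₁.sig + 30]
11. n8.sig = 9  [terminal]
12. n9.live = false  [terminal]
13. n7.ok = 7  [f.sig + B.acc - 8]
14. n7.fin = -4  [B.acc + B.off - 36]
15. n2.sig = -3  [-3]
16. n2.lab = 27  [C₁.lab + 18]
17. n2.key = 17  [C₁.lab + B.fin + 12]
18. n10.tag = true  [C.sig == -3]
19. n10.val = 5  [C.sig + 8]
20. n11.lab = 1  [terminal]
21. n10.off = 15  [A.val + e.lab + 9]
22. n12.tag = false  [C.sig > -3]
23. n12.val = 0  [C.sig + 3]
24. n13.sig = -8  [terminal]
25. n14.acc = -3  [A.val + f.sig + 5]
26. n14.off = 25  [(if A.tag then A.val else f.sig) + 33]
27. n15.sig = 21  [terminal]
28. n14.ok = -9  [B.off + B.acc - 31]
29. n14.fin = 9  [B.off + f.sig - 37]
30. n12.off = -5  [B.ok * 2 + 13]
31. n1.live = -3  [C.key - 20]
32. n1.key = true  [C.lab > 26]
33. n16.sig = -2  [terminal]
34. n0.env = -2  [if D.key then f.sig else D.live]
35. n0.pre = 5  [f.sig + 7]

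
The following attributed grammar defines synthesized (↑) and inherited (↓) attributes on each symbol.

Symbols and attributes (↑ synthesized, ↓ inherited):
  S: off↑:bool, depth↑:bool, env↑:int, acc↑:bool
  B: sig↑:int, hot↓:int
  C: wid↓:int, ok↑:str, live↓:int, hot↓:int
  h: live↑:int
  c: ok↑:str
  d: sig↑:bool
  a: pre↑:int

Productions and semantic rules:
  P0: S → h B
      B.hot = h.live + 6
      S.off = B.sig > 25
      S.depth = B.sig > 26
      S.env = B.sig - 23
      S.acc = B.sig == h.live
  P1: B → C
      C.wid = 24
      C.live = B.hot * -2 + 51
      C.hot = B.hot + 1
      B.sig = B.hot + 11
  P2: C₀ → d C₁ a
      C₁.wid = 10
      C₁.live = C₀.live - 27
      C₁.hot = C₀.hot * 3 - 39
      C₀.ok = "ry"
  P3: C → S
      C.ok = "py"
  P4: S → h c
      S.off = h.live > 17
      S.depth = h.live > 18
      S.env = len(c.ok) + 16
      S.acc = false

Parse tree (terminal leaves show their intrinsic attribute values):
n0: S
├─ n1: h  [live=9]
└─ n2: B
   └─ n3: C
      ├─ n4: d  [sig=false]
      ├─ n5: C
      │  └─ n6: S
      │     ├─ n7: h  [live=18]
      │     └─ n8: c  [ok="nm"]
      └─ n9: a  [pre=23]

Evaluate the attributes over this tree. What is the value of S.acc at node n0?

1. n1.live = 9  [terminal]
2. n2.hot = 15  [h.live + 6]
3. n3.wid = 24  [24]
4. n3.live = 21  [B.hot * -2 + 51]
5. n3.hot = 16  [B.hot + 1]
6. n4.sig = false  [terminal]
7. n5.wid = 10  [10]
8. n5.live = -6  [C₀.live - 27]
9. n5.hot = 9  [C₀.hot * 3 - 39]
10. n7.live = 18  [terminal]
11. n8.ok = "nm"  [terminal]
12. n6.off = true  [h.live > 17]
13. n6.depth = false  [h.live > 18]
14. n6.env = 18  [len(c.ok) + 16]
15. n6.acc = false  [false]
16. n5.ok = "py"  ["py"]
17. n9.pre = 23  [terminal]
18. n3.ok = "ry"  ["ry"]
19. n2.sig = 26  [B.hot + 11]
20. n0.off = true  [B.sig > 25]
21. n0.depth = false  [B.sig > 26]
22. n0.env = 3  [B.sig - 23]
23. n0.acc = false  [B.sig == h.live]

false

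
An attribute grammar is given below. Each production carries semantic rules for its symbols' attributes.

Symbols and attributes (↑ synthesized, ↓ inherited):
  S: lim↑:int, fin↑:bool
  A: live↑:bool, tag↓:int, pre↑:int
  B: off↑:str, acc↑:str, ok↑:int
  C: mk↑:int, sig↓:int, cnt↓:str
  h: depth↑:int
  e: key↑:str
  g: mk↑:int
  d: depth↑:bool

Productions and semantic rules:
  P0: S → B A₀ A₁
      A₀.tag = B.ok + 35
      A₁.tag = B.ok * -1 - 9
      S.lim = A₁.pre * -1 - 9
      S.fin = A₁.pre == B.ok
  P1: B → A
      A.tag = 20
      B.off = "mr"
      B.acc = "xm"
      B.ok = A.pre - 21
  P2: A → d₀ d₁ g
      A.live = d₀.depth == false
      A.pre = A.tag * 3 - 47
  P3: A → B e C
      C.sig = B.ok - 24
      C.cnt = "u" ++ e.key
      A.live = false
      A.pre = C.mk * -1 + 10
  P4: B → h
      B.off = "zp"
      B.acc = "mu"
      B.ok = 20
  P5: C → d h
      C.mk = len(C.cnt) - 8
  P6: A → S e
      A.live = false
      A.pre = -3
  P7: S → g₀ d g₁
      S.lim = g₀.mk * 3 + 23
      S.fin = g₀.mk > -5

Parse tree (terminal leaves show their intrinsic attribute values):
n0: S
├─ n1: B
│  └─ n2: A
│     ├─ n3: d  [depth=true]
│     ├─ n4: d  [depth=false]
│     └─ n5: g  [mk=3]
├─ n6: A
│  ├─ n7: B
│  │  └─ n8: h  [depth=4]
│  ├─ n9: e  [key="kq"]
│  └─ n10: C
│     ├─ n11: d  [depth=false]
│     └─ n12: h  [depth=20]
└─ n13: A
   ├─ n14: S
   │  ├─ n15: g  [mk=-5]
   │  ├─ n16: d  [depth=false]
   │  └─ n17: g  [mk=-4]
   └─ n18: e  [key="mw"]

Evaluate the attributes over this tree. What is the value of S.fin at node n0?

false

1. n2.tag = 20  [20]
2. n3.depth = true  [terminal]
3. n4.depth = false  [terminal]
4. n5.mk = 3  [terminal]
5. n2.live = false  [d₀.depth == false]
6. n2.pre = 13  [A.tag * 3 - 47]
7. n1.off = "mr"  ["mr"]
8. n1.acc = "xm"  ["xm"]
9. n1.ok = -8  [A.pre - 21]
10. n6.tag = 27  [B.ok + 35]
11. n8.depth = 4  [terminal]
12. n7.off = "zp"  ["zp"]
13. n7.acc = "mu"  ["mu"]
14. n7.ok = 20  [20]
15. n9.key = "kq"  [terminal]
16. n10.sig = -4  [B.ok - 24]
17. n10.cnt = "ukq"  ["u" ++ e.key]
18. n11.depth = false  [terminal]
19. n12.depth = 20  [terminal]
20. n10.mk = -5  [len(C.cnt) - 8]
21. n6.live = false  [false]
22. n6.pre = 15  [C.mk * -1 + 10]
23. n13.tag = -1  [B.ok * -1 - 9]
24. n15.mk = -5  [terminal]
25. n16.depth = false  [terminal]
26. n17.mk = -4  [terminal]
27. n14.lim = 8  [g₀.mk * 3 + 23]
28. n14.fin = false  [g₀.mk > -5]
29. n18.key = "mw"  [terminal]
30. n13.live = false  [false]
31. n13.pre = -3  [-3]
32. n0.lim = -6  [A₁.pre * -1 - 9]
33. n0.fin = false  [A₁.pre == B.ok]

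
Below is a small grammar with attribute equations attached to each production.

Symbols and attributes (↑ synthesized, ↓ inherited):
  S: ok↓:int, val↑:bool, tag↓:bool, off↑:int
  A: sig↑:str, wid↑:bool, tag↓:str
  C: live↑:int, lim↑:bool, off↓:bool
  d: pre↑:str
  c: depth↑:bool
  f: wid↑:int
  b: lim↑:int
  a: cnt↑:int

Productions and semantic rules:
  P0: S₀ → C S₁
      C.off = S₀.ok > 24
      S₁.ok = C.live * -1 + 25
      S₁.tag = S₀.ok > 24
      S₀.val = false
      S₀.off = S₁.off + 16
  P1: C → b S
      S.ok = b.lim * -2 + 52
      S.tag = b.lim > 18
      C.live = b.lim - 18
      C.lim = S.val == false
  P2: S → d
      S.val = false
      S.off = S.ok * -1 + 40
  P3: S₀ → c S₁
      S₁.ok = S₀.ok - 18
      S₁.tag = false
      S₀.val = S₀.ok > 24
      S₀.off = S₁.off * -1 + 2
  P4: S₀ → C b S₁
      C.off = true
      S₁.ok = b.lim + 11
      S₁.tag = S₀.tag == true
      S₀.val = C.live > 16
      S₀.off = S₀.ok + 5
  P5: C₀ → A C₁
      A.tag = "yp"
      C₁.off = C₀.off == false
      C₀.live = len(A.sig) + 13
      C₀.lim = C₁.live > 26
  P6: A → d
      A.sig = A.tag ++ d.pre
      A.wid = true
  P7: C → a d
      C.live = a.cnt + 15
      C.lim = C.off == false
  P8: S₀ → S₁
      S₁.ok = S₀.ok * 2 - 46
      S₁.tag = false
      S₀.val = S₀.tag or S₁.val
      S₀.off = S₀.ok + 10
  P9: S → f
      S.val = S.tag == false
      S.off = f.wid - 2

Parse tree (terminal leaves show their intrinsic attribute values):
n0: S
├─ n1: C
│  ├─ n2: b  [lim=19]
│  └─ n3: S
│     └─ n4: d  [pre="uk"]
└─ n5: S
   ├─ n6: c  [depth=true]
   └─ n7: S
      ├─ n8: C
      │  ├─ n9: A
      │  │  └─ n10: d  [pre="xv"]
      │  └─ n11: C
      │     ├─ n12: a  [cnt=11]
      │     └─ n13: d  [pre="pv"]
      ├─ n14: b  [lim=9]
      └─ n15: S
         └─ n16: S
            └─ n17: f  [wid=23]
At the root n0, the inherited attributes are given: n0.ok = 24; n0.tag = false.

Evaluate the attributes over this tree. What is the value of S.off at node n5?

1. n0.ok = 24  [given at root]
2. n0.tag = false  [given at root]
3. n1.off = false  [S₀.ok > 24]
4. n2.lim = 19  [terminal]
5. n3.ok = 14  [b.lim * -2 + 52]
6. n3.tag = true  [b.lim > 18]
7. n4.pre = "uk"  [terminal]
8. n3.val = false  [false]
9. n3.off = 26  [S.ok * -1 + 40]
10. n1.live = 1  [b.lim - 18]
11. n1.lim = true  [S.val == false]
12. n5.ok = 24  [C.live * -1 + 25]
13. n5.tag = false  [S₀.ok > 24]
14. n6.depth = true  [terminal]
15. n7.ok = 6  [S₀.ok - 18]
16. n7.tag = false  [false]
17. n8.off = true  [true]
18. n9.tag = "yp"  ["yp"]
19. n10.pre = "xv"  [terminal]
20. n9.sig = "ypxv"  [A.tag ++ d.pre]
21. n9.wid = true  [true]
22. n11.off = false  [C₀.off == false]
23. n12.cnt = 11  [terminal]
24. n13.pre = "pv"  [terminal]
25. n11.live = 26  [a.cnt + 15]
26. n11.lim = true  [C.off == false]
27. n8.live = 17  [len(A.sig) + 13]
28. n8.lim = false  [C₁.live > 26]
29. n14.lim = 9  [terminal]
30. n15.ok = 20  [b.lim + 11]
31. n15.tag = false  [S₀.tag == true]
32. n16.ok = -6  [S₀.ok * 2 - 46]
33. n16.tag = false  [false]
34. n17.wid = 23  [terminal]
35. n16.val = true  [S.tag == false]
36. n16.off = 21  [f.wid - 2]
37. n15.val = true  [S₀.tag or S₁.val]
38. n15.off = 30  [S₀.ok + 10]
39. n7.val = true  [C.live > 16]
40. n7.off = 11  [S₀.ok + 5]
41. n5.val = false  [S₀.ok > 24]
42. n5.off = -9  [S₁.off * -1 + 2]
43. n0.val = false  [false]
44. n0.off = 7  [S₁.off + 16]

-9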